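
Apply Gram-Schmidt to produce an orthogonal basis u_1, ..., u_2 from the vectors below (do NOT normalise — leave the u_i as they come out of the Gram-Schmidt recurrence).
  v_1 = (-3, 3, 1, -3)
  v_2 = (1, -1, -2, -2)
Orthogonal basis:
  u_1 = (-3, 3, 1, -3)
  u_2 = (11/14, -11/14, -27/14, -31/14)

Apply the Gram-Schmidt recurrence
  u_1 = v_1
  u_i = v_i − Σ_{j<i} ((v_i · u_j) / (u_j · u_j)) · u_j.

Step by step this gives:
  u_1 = (-3, 3, 1, -3)
  u_2 = (11/14, -11/14, -27/14, -31/14)

Orthogonality check:
  u_2 · u_1 = 0 (should be 0)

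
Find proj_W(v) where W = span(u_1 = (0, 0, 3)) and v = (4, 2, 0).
proj_W(v) = (0, 0, 0)

Set up U = [u_1 | ... | u_1] ∈ R^(3×1). The projector onto W = col(U) is P = U (U^T U)^(-1) U^T.
Compute U^T U =
  [9],
and U^T v = (0).
Solve U^T U · c = U^T v for the coefficients: c = (0). The projection is proj_W(v) = U c.
Check: (v - proj_W(v)) · u_1 = 0  (should be 0).
Result: proj_W(v) = (0, 0, 0).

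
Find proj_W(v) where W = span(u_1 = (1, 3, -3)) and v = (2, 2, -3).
proj_W(v) = (17/19, 51/19, -51/19)

Set up U = [u_1 | ... | u_1] ∈ R^(3×1). The projector onto W = col(U) is P = U (U^T U)^(-1) U^T.
Compute U^T U =
  [19],
and U^T v = (17).
Solve U^T U · c = U^T v for the coefficients: c = (17/19). The projection is proj_W(v) = U c.
Check: (v - proj_W(v)) · u_1 = 0  (should be 0).
Result: proj_W(v) = (17/19, 51/19, -51/19).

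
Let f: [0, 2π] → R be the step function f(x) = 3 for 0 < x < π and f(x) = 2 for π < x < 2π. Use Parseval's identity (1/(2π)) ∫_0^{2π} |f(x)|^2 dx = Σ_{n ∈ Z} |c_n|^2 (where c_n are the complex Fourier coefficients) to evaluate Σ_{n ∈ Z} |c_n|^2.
Σ |c_n|^2 = 13/2

Parseval equates the L^2 energy of f (normalised by 1/(2π)) with the ℓ^2 sum of its Fourier coefficients: (1/(2π)) ∫_0^{2π} |f|^2 = Σ |c_n|^2.
Compute the left side: (1/(2π)) [∫_0^π 3^2 dx + ∫_π^{2π} 2^2 dx] = (1/(2π)) · (9π + 4π) = (9 + 4)/2 = 13/2.
So Σ_{n ∈ Z} |c_n|^2 = 13/2.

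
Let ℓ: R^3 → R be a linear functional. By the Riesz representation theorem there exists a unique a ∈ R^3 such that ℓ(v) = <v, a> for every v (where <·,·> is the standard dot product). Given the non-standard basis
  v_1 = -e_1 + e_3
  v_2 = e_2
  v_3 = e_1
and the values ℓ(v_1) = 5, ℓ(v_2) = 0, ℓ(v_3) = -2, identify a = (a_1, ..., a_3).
a = (-2, 0, 3)

Write a = (a_1, ..., a_3) in the standard basis. For each basis vector v_i, ℓ(v_i) = <v_i, a> is a linear equation in the a_j's. Collect the n equations into a matrix system V a = ℓ, where row i of V is v_i (expressed in the standard basis). Since V is invertible (lower-triangular with 1s on the diagonal, up to permutation), solve by back-substitution:
  V =
[[-1, 0, 1],
 [0, 1, 0],
 [1, 0, 0]]
  V a = (5, 0, -2)
Solving gives a = (-2, 0, 3).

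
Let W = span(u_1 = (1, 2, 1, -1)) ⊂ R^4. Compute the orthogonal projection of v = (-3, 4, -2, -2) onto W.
proj_W(v) = (5/7, 10/7, 5/7, -5/7)

Set up U = [u_1 | ... | u_1] ∈ R^(4×1). The projector onto W = col(U) is P = U (U^T U)^(-1) U^T.
Compute U^T U =
  [7],
and U^T v = (5).
Solve U^T U · c = U^T v for the coefficients: c = (5/7). The projection is proj_W(v) = U c.
Check: (v - proj_W(v)) · u_1 = 0  (should be 0).
Result: proj_W(v) = (5/7, 10/7, 5/7, -5/7).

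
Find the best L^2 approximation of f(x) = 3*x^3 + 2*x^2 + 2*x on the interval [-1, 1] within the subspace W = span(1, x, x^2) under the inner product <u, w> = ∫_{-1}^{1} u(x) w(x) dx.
g(x) = 2*x^2 + 19*x/5

The best approximation g ∈ W is the orthogonal projection of f onto W. Writing g = a_0 + a_1 x + a_2 x^2, the coefficients solve the normal equations G · a = b where
  G_{ij} = <φ_i, φ_j> and b_i = <f, φ_i>, with φ_0 = 1, φ_1 = x, φ_2 = x^2.
G =
  [2, 0, 2/3]
  [0, 2/3, 0]
  [2/3, 0, 2/5],
b = (4/3, 38/15, 4/5).
Solving gives a_0 = 0, a_1 = 19/5, a_2 = 2, so
  g(x) = 2*x^2 + 19*x/5.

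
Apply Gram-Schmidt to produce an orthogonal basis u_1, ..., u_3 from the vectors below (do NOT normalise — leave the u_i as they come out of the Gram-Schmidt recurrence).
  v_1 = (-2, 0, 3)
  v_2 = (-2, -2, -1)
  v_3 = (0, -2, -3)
Orthogonal basis:
  u_1 = (-2, 0, 3)
  u_2 = (-24/13, -2, -16/13)
  u_3 = (6/29, -8/29, 4/29)

Apply the Gram-Schmidt recurrence
  u_1 = v_1
  u_i = v_i − Σ_{j<i} ((v_i · u_j) / (u_j · u_j)) · u_j.

Step by step this gives:
  u_1 = (-2, 0, 3)
  u_2 = (-24/13, -2, -16/13)
  u_3 = (6/29, -8/29, 4/29)

Orthogonality check:
  u_2 · u_1 = 0 (should be 0)
  u_3 · u_1 = 0 (should be 0)
  u_3 · u_2 = 0 (should be 0)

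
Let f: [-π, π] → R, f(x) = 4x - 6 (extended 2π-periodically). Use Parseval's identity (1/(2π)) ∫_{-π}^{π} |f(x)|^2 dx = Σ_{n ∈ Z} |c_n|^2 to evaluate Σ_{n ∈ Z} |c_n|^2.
Σ |c_n|^2 = 16π^2/3 + 36

Expand and integrate term by term over [-π, π]:
  ∫ (4x)^2 dx = 16·(2π^3/3); ∫ 2·4·(-6)·x dx = 0 (odd integrand); ∫ (-6)^2 dx = 36·2π.
So (1/(2π)) ∫_{-π}^{π} (4x - 6)^2 dx = 16π^2/3 + 36 = 16π^2/3 + 36.
Parseval ⇒ Σ |c_n|^2 = 16π^2/3 + 36.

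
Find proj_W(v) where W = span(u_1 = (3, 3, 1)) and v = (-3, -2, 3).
proj_W(v) = (-36/19, -36/19, -12/19)

Set up U = [u_1 | ... | u_1] ∈ R^(3×1). The projector onto W = col(U) is P = U (U^T U)^(-1) U^T.
Compute U^T U =
  [19],
and U^T v = (-12).
Solve U^T U · c = U^T v for the coefficients: c = (-12/19). The projection is proj_W(v) = U c.
Check: (v - proj_W(v)) · u_1 = 0  (should be 0).
Result: proj_W(v) = (-36/19, -36/19, -12/19).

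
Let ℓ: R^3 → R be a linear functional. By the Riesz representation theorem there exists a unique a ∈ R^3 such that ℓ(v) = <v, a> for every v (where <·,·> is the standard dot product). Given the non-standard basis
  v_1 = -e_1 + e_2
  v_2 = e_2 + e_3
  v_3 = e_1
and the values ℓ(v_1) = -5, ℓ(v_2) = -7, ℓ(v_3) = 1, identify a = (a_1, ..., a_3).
a = (1, -4, -3)

Write a = (a_1, ..., a_3) in the standard basis. For each basis vector v_i, ℓ(v_i) = <v_i, a> is a linear equation in the a_j's. Collect the n equations into a matrix system V a = ℓ, where row i of V is v_i (expressed in the standard basis). Since V is invertible (lower-triangular with 1s on the diagonal, up to permutation), solve by back-substitution:
  V =
[[-1, 1, 0],
 [0, 1, 1],
 [1, 0, 0]]
  V a = (-5, -7, 1)
Solving gives a = (1, -4, -3).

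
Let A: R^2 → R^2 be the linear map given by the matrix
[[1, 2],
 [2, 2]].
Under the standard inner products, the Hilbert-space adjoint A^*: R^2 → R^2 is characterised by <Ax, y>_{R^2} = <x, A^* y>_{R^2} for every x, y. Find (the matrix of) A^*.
A^* = A^T =
[[1, 2],
 [2, 2]]

For real matrices with standard dot products, the defining identity <Ax, y> = <x, A^* y> gives (Ax)^T y = x^T (A^*) y, i.e. x^T A^T y = x^T (A^*) y. Since this holds for all x, y, we must have A^* = A^T. Therefore
A^* =
[[1, 2],
 [2, 2]].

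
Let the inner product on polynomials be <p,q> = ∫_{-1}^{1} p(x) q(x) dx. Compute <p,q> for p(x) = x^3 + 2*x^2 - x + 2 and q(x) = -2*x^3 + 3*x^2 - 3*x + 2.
<p,q> = 380/21

Expand the product: p(x)·q(x) = -2*x^6 - x^5 + 5*x^4 - 11*x^3 + 13*x^2 - 8*x + 4.
∫_{-1}^{1} of each monomial x^k gives [2/(k+1) if k even, 0 if k odd]. Integrating term-by-term (or equivalently evaluating the antiderivative F(x) = -2*x^7/7 - x^6/6 + x^5 - 11*x^4/4 + 13*x^3/3 - 4*x^2 + 4*x at the endpoints):
  F(1) − F(−1) = 179/84 − (-447/28) = 380/21.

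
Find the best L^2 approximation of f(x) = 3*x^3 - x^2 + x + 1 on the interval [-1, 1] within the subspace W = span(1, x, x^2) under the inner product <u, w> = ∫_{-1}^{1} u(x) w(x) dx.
g(x) = -x^2 + 14*x/5 + 1

The best approximation g ∈ W is the orthogonal projection of f onto W. Writing g = a_0 + a_1 x + a_2 x^2, the coefficients solve the normal equations G · a = b where
  G_{ij} = <φ_i, φ_j> and b_i = <f, φ_i>, with φ_0 = 1, φ_1 = x, φ_2 = x^2.
G =
  [2, 0, 2/3]
  [0, 2/3, 0]
  [2/3, 0, 2/5],
b = (4/3, 28/15, 4/15).
Solving gives a_0 = 1, a_1 = 14/5, a_2 = -1, so
  g(x) = -x^2 + 14*x/5 + 1.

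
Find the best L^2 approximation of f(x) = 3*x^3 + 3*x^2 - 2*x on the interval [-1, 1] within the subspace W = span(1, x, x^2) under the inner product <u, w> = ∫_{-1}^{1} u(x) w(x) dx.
g(x) = 3*x^2 - x/5

The best approximation g ∈ W is the orthogonal projection of f onto W. Writing g = a_0 + a_1 x + a_2 x^2, the coefficients solve the normal equations G · a = b where
  G_{ij} = <φ_i, φ_j> and b_i = <f, φ_i>, with φ_0 = 1, φ_1 = x, φ_2 = x^2.
G =
  [2, 0, 2/3]
  [0, 2/3, 0]
  [2/3, 0, 2/5],
b = (2, -2/15, 6/5).
Solving gives a_0 = 0, a_1 = -1/5, a_2 = 3, so
  g(x) = 3*x^2 - x/5.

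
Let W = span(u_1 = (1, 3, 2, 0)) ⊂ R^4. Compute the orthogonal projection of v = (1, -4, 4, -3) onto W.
proj_W(v) = (-3/14, -9/14, -3/7, 0)

Set up U = [u_1 | ... | u_1] ∈ R^(4×1). The projector onto W = col(U) is P = U (U^T U)^(-1) U^T.
Compute U^T U =
  [14],
and U^T v = (-3).
Solve U^T U · c = U^T v for the coefficients: c = (-3/14). The projection is proj_W(v) = U c.
Check: (v - proj_W(v)) · u_1 = 0  (should be 0).
Result: proj_W(v) = (-3/14, -9/14, -3/7, 0).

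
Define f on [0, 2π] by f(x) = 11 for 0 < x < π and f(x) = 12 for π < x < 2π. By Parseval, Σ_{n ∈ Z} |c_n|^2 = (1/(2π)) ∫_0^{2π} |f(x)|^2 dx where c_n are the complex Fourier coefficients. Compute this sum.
Σ |c_n|^2 = 265/2

Parseval equates the L^2 energy of f (normalised by 1/(2π)) with the ℓ^2 sum of its Fourier coefficients: (1/(2π)) ∫_0^{2π} |f|^2 = Σ |c_n|^2.
Compute the left side: (1/(2π)) [∫_0^π 11^2 dx + ∫_π^{2π} 12^2 dx] = (1/(2π)) · (121π + 144π) = (121 + 144)/2 = 265/2.
So Σ_{n ∈ Z} |c_n|^2 = 265/2.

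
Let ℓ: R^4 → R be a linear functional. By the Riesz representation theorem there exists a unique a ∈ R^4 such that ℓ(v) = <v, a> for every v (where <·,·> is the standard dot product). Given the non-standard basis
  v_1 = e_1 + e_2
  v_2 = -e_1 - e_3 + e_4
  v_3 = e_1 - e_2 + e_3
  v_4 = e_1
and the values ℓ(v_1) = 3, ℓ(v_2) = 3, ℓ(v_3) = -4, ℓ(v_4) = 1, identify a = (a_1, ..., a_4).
a = (1, 2, -3, 1)

Write a = (a_1, ..., a_4) in the standard basis. For each basis vector v_i, ℓ(v_i) = <v_i, a> is a linear equation in the a_j's. Collect the n equations into a matrix system V a = ℓ, where row i of V is v_i (expressed in the standard basis). Since V is invertible (lower-triangular with 1s on the diagonal, up to permutation), solve by back-substitution:
  V =
[[1, 1, 0, 0],
 [-1, 0, -1, 1],
 [1, -1, 1, 0],
 [1, 0, 0, 0]]
  V a = (3, 3, -4, 1)
Solving gives a = (1, 2, -3, 1).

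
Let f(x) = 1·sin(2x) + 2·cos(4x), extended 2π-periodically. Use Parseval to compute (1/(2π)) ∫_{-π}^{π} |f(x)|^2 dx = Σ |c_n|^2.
Σ |c_n|^2 = 5/2

Expand |f|^2 and use orthogonality of {sin(nx), cos(mx)} on [-π, π]:
  ∫_{-π}^{π} sin(nx)^2 dx = π, ∫ cos(mx)^2 dx = π, and cross terms integrate to 0.
So ∫_{-π}^{π} f(x)^2 dx = 1^2 · π + 2^2 · π = (1 + 4)π.
Divide by 2π: (1 + 4)/2 = 5/2.
By Parseval, this equals Σ |c_n|^2.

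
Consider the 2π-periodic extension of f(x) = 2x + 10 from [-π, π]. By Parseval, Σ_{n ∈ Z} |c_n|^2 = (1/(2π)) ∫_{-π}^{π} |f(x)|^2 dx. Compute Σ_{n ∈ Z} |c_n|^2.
Σ |c_n|^2 = 4π^2/3 + 100

Expand and integrate term by term over [-π, π]:
  ∫ (2x)^2 dx = 4·(2π^3/3); ∫ 2·2·(10)·x dx = 0 (odd integrand); ∫ 10^2 dx = 100·2π.
So (1/(2π)) ∫_{-π}^{π} (2x + 10)^2 dx = 4π^2/3 + 100 = 4π^2/3 + 100.
Parseval ⇒ Σ |c_n|^2 = 4π^2/3 + 100.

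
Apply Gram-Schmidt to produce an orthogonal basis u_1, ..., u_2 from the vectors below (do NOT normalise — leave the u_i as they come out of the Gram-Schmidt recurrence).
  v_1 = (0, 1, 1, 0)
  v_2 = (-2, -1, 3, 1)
Orthogonal basis:
  u_1 = (0, 1, 1, 0)
  u_2 = (-2, -2, 2, 1)

Apply the Gram-Schmidt recurrence
  u_1 = v_1
  u_i = v_i − Σ_{j<i} ((v_i · u_j) / (u_j · u_j)) · u_j.

Step by step this gives:
  u_1 = (0, 1, 1, 0)
  u_2 = (-2, -2, 2, 1)

Orthogonality check:
  u_2 · u_1 = 0 (should be 0)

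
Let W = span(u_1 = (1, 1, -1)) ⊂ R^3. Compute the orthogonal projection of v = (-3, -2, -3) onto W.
proj_W(v) = (-2/3, -2/3, 2/3)

Set up U = [u_1 | ... | u_1] ∈ R^(3×1). The projector onto W = col(U) is P = U (U^T U)^(-1) U^T.
Compute U^T U =
  [3],
and U^T v = (-2).
Solve U^T U · c = U^T v for the coefficients: c = (-2/3). The projection is proj_W(v) = U c.
Check: (v - proj_W(v)) · u_1 = 0  (should be 0).
Result: proj_W(v) = (-2/3, -2/3, 2/3).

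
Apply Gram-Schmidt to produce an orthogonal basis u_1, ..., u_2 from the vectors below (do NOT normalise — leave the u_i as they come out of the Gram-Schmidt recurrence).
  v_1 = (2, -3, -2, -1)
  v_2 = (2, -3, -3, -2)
Orthogonal basis:
  u_1 = (2, -3, -2, -1)
  u_2 = (-1/3, 1/2, -2/3, -5/6)

Apply the Gram-Schmidt recurrence
  u_1 = v_1
  u_i = v_i − Σ_{j<i} ((v_i · u_j) / (u_j · u_j)) · u_j.

Step by step this gives:
  u_1 = (2, -3, -2, -1)
  u_2 = (-1/3, 1/2, -2/3, -5/6)

Orthogonality check:
  u_2 · u_1 = 0 (should be 0)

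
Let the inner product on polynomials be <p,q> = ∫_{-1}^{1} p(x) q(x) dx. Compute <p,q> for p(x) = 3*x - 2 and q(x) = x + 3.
<p,q> = -10

Expand the product: p(x)·q(x) = 3*x^2 + 7*x - 6.
∫_{-1}^{1} of each monomial x^k gives [2/(k+1) if k even, 0 if k odd]. Integrating term-by-term (or equivalently evaluating the antiderivative F(x) = x^3 + 7*x^2/2 - 6*x at the endpoints):
  F(1) − F(−1) = -3/2 − (17/2) = -10.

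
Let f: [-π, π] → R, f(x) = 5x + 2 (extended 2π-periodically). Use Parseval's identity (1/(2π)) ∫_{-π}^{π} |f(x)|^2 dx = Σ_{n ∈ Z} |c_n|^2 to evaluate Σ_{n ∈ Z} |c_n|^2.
Σ |c_n|^2 = 25π^2/3 + 4

Expand and integrate term by term over [-π, π]:
  ∫ (5x)^2 dx = 25·(2π^3/3); ∫ 2·5·(2)·x dx = 0 (odd integrand); ∫ 2^2 dx = 4·2π.
So (1/(2π)) ∫_{-π}^{π} (5x + 2)^2 dx = 25π^2/3 + 4 = 25π^2/3 + 4.
Parseval ⇒ Σ |c_n|^2 = 25π^2/3 + 4.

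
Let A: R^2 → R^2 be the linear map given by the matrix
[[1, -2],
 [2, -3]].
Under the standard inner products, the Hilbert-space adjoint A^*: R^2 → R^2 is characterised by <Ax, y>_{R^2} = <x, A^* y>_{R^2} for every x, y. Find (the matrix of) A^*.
A^* = A^T =
[[1, 2],
 [-2, -3]]

For real matrices with standard dot products, the defining identity <Ax, y> = <x, A^* y> gives (Ax)^T y = x^T (A^*) y, i.e. x^T A^T y = x^T (A^*) y. Since this holds for all x, y, we must have A^* = A^T. Therefore
A^* =
[[1, 2],
 [-2, -3]].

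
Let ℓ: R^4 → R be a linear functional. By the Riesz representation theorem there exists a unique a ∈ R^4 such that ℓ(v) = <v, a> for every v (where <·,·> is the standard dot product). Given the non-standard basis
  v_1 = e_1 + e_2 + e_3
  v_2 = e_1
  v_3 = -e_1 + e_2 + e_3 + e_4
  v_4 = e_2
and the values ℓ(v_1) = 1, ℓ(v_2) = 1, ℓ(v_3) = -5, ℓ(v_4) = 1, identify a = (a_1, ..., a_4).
a = (1, 1, -1, -4)

Write a = (a_1, ..., a_4) in the standard basis. For each basis vector v_i, ℓ(v_i) = <v_i, a> is a linear equation in the a_j's. Collect the n equations into a matrix system V a = ℓ, where row i of V is v_i (expressed in the standard basis). Since V is invertible (lower-triangular with 1s on the diagonal, up to permutation), solve by back-substitution:
  V =
[[1, 1, 1, 0],
 [1, 0, 0, 0],
 [-1, 1, 1, 1],
 [0, 1, 0, 0]]
  V a = (1, 1, -5, 1)
Solving gives a = (1, 1, -1, -4).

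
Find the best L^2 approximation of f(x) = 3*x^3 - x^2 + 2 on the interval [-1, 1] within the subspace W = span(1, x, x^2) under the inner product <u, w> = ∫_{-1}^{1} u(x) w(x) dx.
g(x) = -x^2 + 9*x/5 + 2

The best approximation g ∈ W is the orthogonal projection of f onto W. Writing g = a_0 + a_1 x + a_2 x^2, the coefficients solve the normal equations G · a = b where
  G_{ij} = <φ_i, φ_j> and b_i = <f, φ_i>, with φ_0 = 1, φ_1 = x, φ_2 = x^2.
G =
  [2, 0, 2/3]
  [0, 2/3, 0]
  [2/3, 0, 2/5],
b = (10/3, 6/5, 14/15).
Solving gives a_0 = 2, a_1 = 9/5, a_2 = -1, so
  g(x) = -x^2 + 9*x/5 + 2.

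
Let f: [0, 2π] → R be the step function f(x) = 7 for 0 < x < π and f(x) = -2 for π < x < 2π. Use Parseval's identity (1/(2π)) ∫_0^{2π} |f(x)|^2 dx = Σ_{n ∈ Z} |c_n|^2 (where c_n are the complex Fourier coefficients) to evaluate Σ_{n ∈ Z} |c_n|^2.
Σ |c_n|^2 = 53/2

Parseval equates the L^2 energy of f (normalised by 1/(2π)) with the ℓ^2 sum of its Fourier coefficients: (1/(2π)) ∫_0^{2π} |f|^2 = Σ |c_n|^2.
Compute the left side: (1/(2π)) [∫_0^π 7^2 dx + ∫_π^{2π} (-2)^2 dx] = (1/(2π)) · (49π + 4π) = (49 + 4)/2 = 53/2.
So Σ_{n ∈ Z} |c_n|^2 = 53/2.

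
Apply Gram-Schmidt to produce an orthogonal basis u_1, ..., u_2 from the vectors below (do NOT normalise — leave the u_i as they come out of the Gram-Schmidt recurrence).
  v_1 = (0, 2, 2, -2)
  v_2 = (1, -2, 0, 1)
Orthogonal basis:
  u_1 = (0, 2, 2, -2)
  u_2 = (1, -1, 1, 0)

Apply the Gram-Schmidt recurrence
  u_1 = v_1
  u_i = v_i − Σ_{j<i} ((v_i · u_j) / (u_j · u_j)) · u_j.

Step by step this gives:
  u_1 = (0, 2, 2, -2)
  u_2 = (1, -1, 1, 0)

Orthogonality check:
  u_2 · u_1 = 0 (should be 0)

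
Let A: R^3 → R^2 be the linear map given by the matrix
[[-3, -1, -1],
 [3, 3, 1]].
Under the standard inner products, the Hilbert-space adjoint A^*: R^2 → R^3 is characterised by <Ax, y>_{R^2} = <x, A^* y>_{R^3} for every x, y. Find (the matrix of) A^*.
A^* = A^T =
[[-3, 3],
 [-1, 3],
 [-1, 1]]

For real matrices with standard dot products, the defining identity <Ax, y> = <x, A^* y> gives (Ax)^T y = x^T (A^*) y, i.e. x^T A^T y = x^T (A^*) y. Since this holds for all x, y, we must have A^* = A^T. Therefore
A^* =
[[-3, 3],
 [-1, 3],
 [-1, 1]].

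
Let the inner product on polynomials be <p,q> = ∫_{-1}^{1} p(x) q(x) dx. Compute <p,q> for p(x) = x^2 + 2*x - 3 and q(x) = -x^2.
<p,q> = 8/5

Expand the product: p(x)·q(x) = -x^4 - 2*x^3 + 3*x^2.
∫_{-1}^{1} of each monomial x^k gives [2/(k+1) if k even, 0 if k odd]. Integrating term-by-term (or equivalently evaluating the antiderivative F(x) = -x^5/5 - x^4/2 + x^3 at the endpoints):
  F(1) − F(−1) = 3/10 − (-13/10) = 8/5.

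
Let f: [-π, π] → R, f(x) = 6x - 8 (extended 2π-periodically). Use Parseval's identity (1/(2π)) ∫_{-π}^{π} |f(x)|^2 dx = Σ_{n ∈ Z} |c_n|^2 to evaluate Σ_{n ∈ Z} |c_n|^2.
Σ |c_n|^2 = 12π^2 + 64

Expand and integrate term by term over [-π, π]:
  ∫ (6x)^2 dx = 36·(2π^3/3); ∫ 2·6·(-8)·x dx = 0 (odd integrand); ∫ (-8)^2 dx = 64·2π.
So (1/(2π)) ∫_{-π}^{π} (6x - 8)^2 dx = 36π^2/3 + 64 = 12π^2 + 64.
Parseval ⇒ Σ |c_n|^2 = 12π^2 + 64.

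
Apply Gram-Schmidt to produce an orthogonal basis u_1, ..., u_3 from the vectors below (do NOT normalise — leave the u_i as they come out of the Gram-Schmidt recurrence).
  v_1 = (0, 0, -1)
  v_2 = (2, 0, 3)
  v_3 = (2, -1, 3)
Orthogonal basis:
  u_1 = (0, 0, -1)
  u_2 = (2, 0, 0)
  u_3 = (0, -1, 0)

Apply the Gram-Schmidt recurrence
  u_1 = v_1
  u_i = v_i − Σ_{j<i} ((v_i · u_j) / (u_j · u_j)) · u_j.

Step by step this gives:
  u_1 = (0, 0, -1)
  u_2 = (2, 0, 0)
  u_3 = (0, -1, 0)

Orthogonality check:
  u_2 · u_1 = 0 (should be 0)
  u_3 · u_1 = 0 (should be 0)
  u_3 · u_2 = 0 (should be 0)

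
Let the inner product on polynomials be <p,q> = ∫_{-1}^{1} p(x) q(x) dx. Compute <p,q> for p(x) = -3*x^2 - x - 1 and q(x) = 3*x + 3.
<p,q> = -14

Expand the product: p(x)·q(x) = -9*x^3 - 12*x^2 - 6*x - 3.
∫_{-1}^{1} of each monomial x^k gives [2/(k+1) if k even, 0 if k odd]. Integrating term-by-term (or equivalently evaluating the antiderivative F(x) = -9*x^4/4 - 4*x^3 - 3*x^2 - 3*x at the endpoints):
  F(1) − F(−1) = -49/4 − (7/4) = -14.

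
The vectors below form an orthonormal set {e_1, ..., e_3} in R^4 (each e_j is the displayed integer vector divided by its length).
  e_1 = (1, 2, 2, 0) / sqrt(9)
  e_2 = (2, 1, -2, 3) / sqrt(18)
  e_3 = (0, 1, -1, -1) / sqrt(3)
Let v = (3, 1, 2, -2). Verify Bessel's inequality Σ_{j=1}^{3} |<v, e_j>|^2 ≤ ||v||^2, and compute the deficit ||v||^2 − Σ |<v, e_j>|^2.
Σ |<v, e_j>|^2 = 59/6; ||v||^2 = 18; deficit = 49/6

Write each e_j = u_j / sqrt(<u_j, u_j>) where u_j is the displayed integer vector. Then <v, e_j> = <v, u_j> / sqrt(<u_j, u_j>), so |<v, e_j>|^2 = <v, u_j>^2 / <u_j, u_j>.
Coefficients: <v, e_1> = 9/sqrt(9), <v, e_2> = -3/sqrt(18), <v, e_3> = 1/sqrt(3).
Square and sum: Σ |<v, e_j>|^2 = 59/6.
Compute ||v||^2 = v·v = 18.
Deficit = 18 − 59/6 = 49/6 ≥ 0, confirming Bessel's inequality. (The deficit equals ||v − Σ <v,e_j> e_j||^2, the squared distance from v to span{e_j}.)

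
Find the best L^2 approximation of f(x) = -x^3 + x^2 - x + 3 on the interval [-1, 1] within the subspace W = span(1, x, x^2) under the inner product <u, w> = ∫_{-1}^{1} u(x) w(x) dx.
g(x) = x^2 - 8*x/5 + 3

The best approximation g ∈ W is the orthogonal projection of f onto W. Writing g = a_0 + a_1 x + a_2 x^2, the coefficients solve the normal equations G · a = b where
  G_{ij} = <φ_i, φ_j> and b_i = <f, φ_i>, with φ_0 = 1, φ_1 = x, φ_2 = x^2.
G =
  [2, 0, 2/3]
  [0, 2/3, 0]
  [2/3, 0, 2/5],
b = (20/3, -16/15, 12/5).
Solving gives a_0 = 3, a_1 = -8/5, a_2 = 1, so
  g(x) = x^2 - 8*x/5 + 3.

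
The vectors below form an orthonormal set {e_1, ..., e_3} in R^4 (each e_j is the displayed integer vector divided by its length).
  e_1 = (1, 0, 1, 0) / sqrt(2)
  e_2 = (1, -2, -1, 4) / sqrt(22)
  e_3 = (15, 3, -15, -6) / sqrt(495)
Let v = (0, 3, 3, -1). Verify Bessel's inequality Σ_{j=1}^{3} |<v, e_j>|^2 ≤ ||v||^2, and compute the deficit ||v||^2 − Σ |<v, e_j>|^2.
Σ |<v, e_j>|^2 = 14; ||v||^2 = 19; deficit = 5

Write each e_j = u_j / sqrt(<u_j, u_j>) where u_j is the displayed integer vector. Then <v, e_j> = <v, u_j> / sqrt(<u_j, u_j>), so |<v, e_j>|^2 = <v, u_j>^2 / <u_j, u_j>.
Coefficients: <v, e_1> = 3/sqrt(2), <v, e_2> = -13/sqrt(22), <v, e_3> = -30/sqrt(495).
Square and sum: Σ |<v, e_j>|^2 = 14.
Compute ||v||^2 = v·v = 19.
Deficit = 19 − 14 = 5 ≥ 0, confirming Bessel's inequality. (The deficit equals ||v − Σ <v,e_j> e_j||^2, the squared distance from v to span{e_j}.)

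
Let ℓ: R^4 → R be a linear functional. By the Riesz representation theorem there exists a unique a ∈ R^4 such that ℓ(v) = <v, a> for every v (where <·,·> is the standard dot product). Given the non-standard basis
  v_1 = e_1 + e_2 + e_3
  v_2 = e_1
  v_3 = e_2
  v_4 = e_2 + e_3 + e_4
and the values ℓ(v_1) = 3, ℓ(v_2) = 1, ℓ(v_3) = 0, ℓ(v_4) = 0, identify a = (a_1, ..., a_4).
a = (1, 0, 2, -2)

Write a = (a_1, ..., a_4) in the standard basis. For each basis vector v_i, ℓ(v_i) = <v_i, a> is a linear equation in the a_j's. Collect the n equations into a matrix system V a = ℓ, where row i of V is v_i (expressed in the standard basis). Since V is invertible (lower-triangular with 1s on the diagonal, up to permutation), solve by back-substitution:
  V =
[[1, 1, 1, 0],
 [1, 0, 0, 0],
 [0, 1, 0, 0],
 [0, 1, 1, 1]]
  V a = (3, 1, 0, 0)
Solving gives a = (1, 0, 2, -2).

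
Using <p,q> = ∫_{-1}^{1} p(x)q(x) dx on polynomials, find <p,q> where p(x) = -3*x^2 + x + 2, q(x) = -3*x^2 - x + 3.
<p,q> = 74/15

Expand the product: p(x)·q(x) = 9*x^4 - 16*x^2 + x + 6.
∫_{-1}^{1} of each monomial x^k gives [2/(k+1) if k even, 0 if k odd]. Integrating term-by-term (or equivalently evaluating the antiderivative F(x) = 9*x^5/5 - 16*x^3/3 + x^2/2 + 6*x at the endpoints):
  F(1) − F(−1) = 89/30 − (-59/30) = 74/15.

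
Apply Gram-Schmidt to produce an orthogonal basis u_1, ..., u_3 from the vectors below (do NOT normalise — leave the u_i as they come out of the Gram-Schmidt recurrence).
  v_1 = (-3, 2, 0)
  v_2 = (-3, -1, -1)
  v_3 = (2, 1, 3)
Orthogonal basis:
  u_1 = (-3, 2, 0)
  u_2 = (-18/13, -27/13, -1)
  u_3 = (-20/47, -30/47, 90/47)

Apply the Gram-Schmidt recurrence
  u_1 = v_1
  u_i = v_i − Σ_{j<i} ((v_i · u_j) / (u_j · u_j)) · u_j.

Step by step this gives:
  u_1 = (-3, 2, 0)
  u_2 = (-18/13, -27/13, -1)
  u_3 = (-20/47, -30/47, 90/47)

Orthogonality check:
  u_2 · u_1 = 0 (should be 0)
  u_3 · u_1 = 0 (should be 0)
  u_3 · u_2 = 0 (should be 0)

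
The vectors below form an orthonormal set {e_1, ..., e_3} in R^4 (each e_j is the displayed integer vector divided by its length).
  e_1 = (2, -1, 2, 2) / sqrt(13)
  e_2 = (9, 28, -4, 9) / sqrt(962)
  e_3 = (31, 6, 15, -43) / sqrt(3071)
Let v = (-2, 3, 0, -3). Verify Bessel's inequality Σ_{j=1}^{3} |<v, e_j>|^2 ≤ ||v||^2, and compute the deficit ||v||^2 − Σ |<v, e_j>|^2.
Σ |<v, e_j>|^2 = 2811/166; ||v||^2 = 22; deficit = 841/166

Write each e_j = u_j / sqrt(<u_j, u_j>) where u_j is the displayed integer vector. Then <v, e_j> = <v, u_j> / sqrt(<u_j, u_j>), so |<v, e_j>|^2 = <v, u_j>^2 / <u_j, u_j>.
Coefficients: <v, e_1> = -13/sqrt(13), <v, e_2> = 39/sqrt(962), <v, e_3> = 85/sqrt(3071).
Square and sum: Σ |<v, e_j>|^2 = 2811/166.
Compute ||v||^2 = v·v = 22.
Deficit = 22 − 2811/166 = 841/166 ≥ 0, confirming Bessel's inequality. (The deficit equals ||v − Σ <v,e_j> e_j||^2, the squared distance from v to span{e_j}.)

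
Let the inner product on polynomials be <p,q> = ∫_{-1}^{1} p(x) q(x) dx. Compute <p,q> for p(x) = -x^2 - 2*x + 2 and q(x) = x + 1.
<p,q> = 2

Expand the product: p(x)·q(x) = -x^3 - 3*x^2 + 2.
∫_{-1}^{1} of each monomial x^k gives [2/(k+1) if k even, 0 if k odd]. Integrating term-by-term (or equivalently evaluating the antiderivative F(x) = -x^4/4 - x^3 + 2*x at the endpoints):
  F(1) − F(−1) = 3/4 − (-5/4) = 2.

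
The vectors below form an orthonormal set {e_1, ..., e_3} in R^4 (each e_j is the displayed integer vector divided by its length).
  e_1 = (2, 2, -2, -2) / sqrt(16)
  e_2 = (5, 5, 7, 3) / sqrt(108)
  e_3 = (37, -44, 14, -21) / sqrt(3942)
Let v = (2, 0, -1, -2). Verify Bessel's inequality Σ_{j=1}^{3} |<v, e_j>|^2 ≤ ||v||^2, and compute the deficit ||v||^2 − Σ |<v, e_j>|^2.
Σ |<v, e_j>|^2 = 655/73; ||v||^2 = 9; deficit = 2/73

Write each e_j = u_j / sqrt(<u_j, u_j>) where u_j is the displayed integer vector. Then <v, e_j> = <v, u_j> / sqrt(<u_j, u_j>), so |<v, e_j>|^2 = <v, u_j>^2 / <u_j, u_j>.
Coefficients: <v, e_1> = 10/sqrt(16), <v, e_2> = -3/sqrt(108), <v, e_3> = 102/sqrt(3942).
Square and sum: Σ |<v, e_j>|^2 = 655/73.
Compute ||v||^2 = v·v = 9.
Deficit = 9 − 655/73 = 2/73 ≥ 0, confirming Bessel's inequality. (The deficit equals ||v − Σ <v,e_j> e_j||^2, the squared distance from v to span{e_j}.)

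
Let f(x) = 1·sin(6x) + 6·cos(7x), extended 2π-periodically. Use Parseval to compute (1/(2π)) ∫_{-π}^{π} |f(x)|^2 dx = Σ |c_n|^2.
Σ |c_n|^2 = 37/2

Expand |f|^2 and use orthogonality of {sin(nx), cos(mx)} on [-π, π]:
  ∫_{-π}^{π} sin(nx)^2 dx = π, ∫ cos(mx)^2 dx = π, and cross terms integrate to 0.
So ∫_{-π}^{π} f(x)^2 dx = 1^2 · π + 6^2 · π = (1 + 36)π.
Divide by 2π: (1 + 36)/2 = 37/2.
By Parseval, this equals Σ |c_n|^2.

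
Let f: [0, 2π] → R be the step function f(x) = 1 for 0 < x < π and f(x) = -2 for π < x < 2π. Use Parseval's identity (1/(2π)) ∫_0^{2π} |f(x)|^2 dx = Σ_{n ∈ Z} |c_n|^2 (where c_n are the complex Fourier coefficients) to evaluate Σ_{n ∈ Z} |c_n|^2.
Σ |c_n|^2 = 5/2

Parseval equates the L^2 energy of f (normalised by 1/(2π)) with the ℓ^2 sum of its Fourier coefficients: (1/(2π)) ∫_0^{2π} |f|^2 = Σ |c_n|^2.
Compute the left side: (1/(2π)) [∫_0^π 1^2 dx + ∫_π^{2π} (-2)^2 dx] = (1/(2π)) · (1π + 4π) = (1 + 4)/2 = 5/2.
So Σ_{n ∈ Z} |c_n|^2 = 5/2.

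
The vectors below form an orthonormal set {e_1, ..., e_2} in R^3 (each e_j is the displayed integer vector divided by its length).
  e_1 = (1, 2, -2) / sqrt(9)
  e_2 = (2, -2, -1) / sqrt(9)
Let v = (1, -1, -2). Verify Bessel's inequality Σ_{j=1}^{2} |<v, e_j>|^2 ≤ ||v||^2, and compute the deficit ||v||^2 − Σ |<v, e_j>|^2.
Σ |<v, e_j>|^2 = 5; ||v||^2 = 6; deficit = 1

Write each e_j = u_j / sqrt(<u_j, u_j>) where u_j is the displayed integer vector. Then <v, e_j> = <v, u_j> / sqrt(<u_j, u_j>), so |<v, e_j>|^2 = <v, u_j>^2 / <u_j, u_j>.
Coefficients: <v, e_1> = 3/sqrt(9), <v, e_2> = 6/sqrt(9).
Square and sum: Σ |<v, e_j>|^2 = 5.
Compute ||v||^2 = v·v = 6.
Deficit = 6 − 5 = 1 ≥ 0, confirming Bessel's inequality. (The deficit equals ||v − Σ <v,e_j> e_j||^2, the squared distance from v to span{e_j}.)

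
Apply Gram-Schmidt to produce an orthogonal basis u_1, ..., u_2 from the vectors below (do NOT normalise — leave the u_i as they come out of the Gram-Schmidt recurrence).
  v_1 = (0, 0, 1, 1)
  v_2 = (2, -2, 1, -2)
Orthogonal basis:
  u_1 = (0, 0, 1, 1)
  u_2 = (2, -2, 3/2, -3/2)

Apply the Gram-Schmidt recurrence
  u_1 = v_1
  u_i = v_i − Σ_{j<i} ((v_i · u_j) / (u_j · u_j)) · u_j.

Step by step this gives:
  u_1 = (0, 0, 1, 1)
  u_2 = (2, -2, 3/2, -3/2)

Orthogonality check:
  u_2 · u_1 = 0 (should be 0)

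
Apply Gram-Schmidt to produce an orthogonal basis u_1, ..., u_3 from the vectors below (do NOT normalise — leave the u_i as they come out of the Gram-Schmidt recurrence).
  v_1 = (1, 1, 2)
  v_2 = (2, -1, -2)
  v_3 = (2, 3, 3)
Orthogonal basis:
  u_1 = (1, 1, 2)
  u_2 = (5/2, -1/2, -1)
  u_3 = (0, 6/5, -3/5)

Apply the Gram-Schmidt recurrence
  u_1 = v_1
  u_i = v_i − Σ_{j<i} ((v_i · u_j) / (u_j · u_j)) · u_j.

Step by step this gives:
  u_1 = (1, 1, 2)
  u_2 = (5/2, -1/2, -1)
  u_3 = (0, 6/5, -3/5)

Orthogonality check:
  u_2 · u_1 = 0 (should be 0)
  u_3 · u_1 = 0 (should be 0)
  u_3 · u_2 = 0 (should be 0)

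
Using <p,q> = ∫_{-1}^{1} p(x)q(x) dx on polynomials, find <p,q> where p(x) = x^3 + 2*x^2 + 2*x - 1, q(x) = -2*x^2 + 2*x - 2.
<p,q> = 68/15

Expand the product: p(x)·q(x) = -2*x^5 - 2*x^4 - 2*x^3 + 2*x^2 - 6*x + 2.
∫_{-1}^{1} of each monomial x^k gives [2/(k+1) if k even, 0 if k odd]. Integrating term-by-term (or equivalently evaluating the antiderivative F(x) = -x^6/3 - 2*x^5/5 - x^4/2 + 2*x^3/3 - 3*x^2 + 2*x at the endpoints):
  F(1) − F(−1) = -47/30 − (-61/10) = 68/15.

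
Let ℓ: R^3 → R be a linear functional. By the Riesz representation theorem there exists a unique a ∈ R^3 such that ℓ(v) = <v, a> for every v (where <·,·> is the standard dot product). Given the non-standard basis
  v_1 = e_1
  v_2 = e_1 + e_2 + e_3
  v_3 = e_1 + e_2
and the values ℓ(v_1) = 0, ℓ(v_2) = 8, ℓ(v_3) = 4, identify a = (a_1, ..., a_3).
a = (0, 4, 4)

Write a = (a_1, ..., a_3) in the standard basis. For each basis vector v_i, ℓ(v_i) = <v_i, a> is a linear equation in the a_j's. Collect the n equations into a matrix system V a = ℓ, where row i of V is v_i (expressed in the standard basis). Since V is invertible (lower-triangular with 1s on the diagonal, up to permutation), solve by back-substitution:
  V =
[[1, 0, 0],
 [1, 1, 1],
 [1, 1, 0]]
  V a = (0, 8, 4)
Solving gives a = (0, 4, 4).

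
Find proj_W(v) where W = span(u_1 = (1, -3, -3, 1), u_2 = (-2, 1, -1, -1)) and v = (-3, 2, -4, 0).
proj_W(v) = (-441/131, 78/131, -420/131, -192/131)

Set up U = [u_1 | ... | u_2] ∈ R^(4×2). The projector onto W = col(U) is P = U (U^T U)^(-1) U^T.
Compute U^T U =
  [20, -3]
  [-3, 7],
and U^T v = (3, 12).
Solve U^T U · c = U^T v for the coefficients: c = (57/131, 249/131). The projection is proj_W(v) = U c.
Check: (v - proj_W(v)) · u_1 = 0  (should be 0).
Check: (v - proj_W(v)) · u_2 = 0  (should be 0).
Result: proj_W(v) = (-441/131, 78/131, -420/131, -192/131).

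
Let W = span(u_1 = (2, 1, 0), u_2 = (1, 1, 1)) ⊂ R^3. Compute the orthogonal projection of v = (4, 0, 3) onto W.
proj_W(v) = (17/6, 7/3, 11/6)

Set up U = [u_1 | ... | u_2] ∈ R^(3×2). The projector onto W = col(U) is P = U (U^T U)^(-1) U^T.
Compute U^T U =
  [5, 3]
  [3, 3],
and U^T v = (8, 7).
Solve U^T U · c = U^T v for the coefficients: c = (1/2, 11/6). The projection is proj_W(v) = U c.
Check: (v - proj_W(v)) · u_1 = 0  (should be 0).
Check: (v - proj_W(v)) · u_2 = 0  (should be 0).
Result: proj_W(v) = (17/6, 7/3, 11/6).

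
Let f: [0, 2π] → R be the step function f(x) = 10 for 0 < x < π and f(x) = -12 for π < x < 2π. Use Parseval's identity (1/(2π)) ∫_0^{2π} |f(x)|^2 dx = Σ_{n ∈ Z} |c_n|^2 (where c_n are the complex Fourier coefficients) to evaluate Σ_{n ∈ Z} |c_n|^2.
Σ |c_n|^2 = 122

Parseval equates the L^2 energy of f (normalised by 1/(2π)) with the ℓ^2 sum of its Fourier coefficients: (1/(2π)) ∫_0^{2π} |f|^2 = Σ |c_n|^2.
Compute the left side: (1/(2π)) [∫_0^π 10^2 dx + ∫_π^{2π} (-12)^2 dx] = (1/(2π)) · (100π + 144π) = (100 + 144)/2 = 122.
So Σ_{n ∈ Z} |c_n|^2 = 122.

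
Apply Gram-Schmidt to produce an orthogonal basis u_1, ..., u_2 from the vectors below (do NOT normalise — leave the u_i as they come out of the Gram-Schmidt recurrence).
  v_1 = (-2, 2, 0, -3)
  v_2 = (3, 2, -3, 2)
Orthogonal basis:
  u_1 = (-2, 2, 0, -3)
  u_2 = (35/17, 50/17, -3, 10/17)

Apply the Gram-Schmidt recurrence
  u_1 = v_1
  u_i = v_i − Σ_{j<i} ((v_i · u_j) / (u_j · u_j)) · u_j.

Step by step this gives:
  u_1 = (-2, 2, 0, -3)
  u_2 = (35/17, 50/17, -3, 10/17)

Orthogonality check:
  u_2 · u_1 = 0 (should be 0)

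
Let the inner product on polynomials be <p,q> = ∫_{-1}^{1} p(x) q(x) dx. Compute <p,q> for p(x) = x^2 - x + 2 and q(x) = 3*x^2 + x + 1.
<p,q> = 46/5

Expand the product: p(x)·q(x) = 3*x^4 - 2*x^3 + 6*x^2 + x + 2.
∫_{-1}^{1} of each monomial x^k gives [2/(k+1) if k even, 0 if k odd]. Integrating term-by-term (or equivalently evaluating the antiderivative F(x) = 3*x^5/5 - x^4/2 + 2*x^3 + x^2/2 + 2*x at the endpoints):
  F(1) − F(−1) = 23/5 − (-23/5) = 46/5.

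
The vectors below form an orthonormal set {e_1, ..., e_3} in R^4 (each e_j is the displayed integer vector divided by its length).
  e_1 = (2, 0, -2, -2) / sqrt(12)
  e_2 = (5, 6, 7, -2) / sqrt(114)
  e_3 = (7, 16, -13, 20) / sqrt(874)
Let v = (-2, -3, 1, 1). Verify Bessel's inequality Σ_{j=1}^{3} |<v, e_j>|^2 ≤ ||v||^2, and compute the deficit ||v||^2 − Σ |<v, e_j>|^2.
Σ |<v, e_j>|^2 = 309/23; ||v||^2 = 15; deficit = 36/23

Write each e_j = u_j / sqrt(<u_j, u_j>) where u_j is the displayed integer vector. Then <v, e_j> = <v, u_j> / sqrt(<u_j, u_j>), so |<v, e_j>|^2 = <v, u_j>^2 / <u_j, u_j>.
Coefficients: <v, e_1> = -8/sqrt(12), <v, e_2> = -23/sqrt(114), <v, e_3> = -55/sqrt(874).
Square and sum: Σ |<v, e_j>|^2 = 309/23.
Compute ||v||^2 = v·v = 15.
Deficit = 15 − 309/23 = 36/23 ≥ 0, confirming Bessel's inequality. (The deficit equals ||v − Σ <v,e_j> e_j||^2, the squared distance from v to span{e_j}.)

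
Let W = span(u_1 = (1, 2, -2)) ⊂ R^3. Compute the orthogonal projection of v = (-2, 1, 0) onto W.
proj_W(v) = (0, 0, 0)

Set up U = [u_1 | ... | u_1] ∈ R^(3×1). The projector onto W = col(U) is P = U (U^T U)^(-1) U^T.
Compute U^T U =
  [9],
and U^T v = (0).
Solve U^T U · c = U^T v for the coefficients: c = (0). The projection is proj_W(v) = U c.
Check: (v - proj_W(v)) · u_1 = 0  (should be 0).
Result: proj_W(v) = (0, 0, 0).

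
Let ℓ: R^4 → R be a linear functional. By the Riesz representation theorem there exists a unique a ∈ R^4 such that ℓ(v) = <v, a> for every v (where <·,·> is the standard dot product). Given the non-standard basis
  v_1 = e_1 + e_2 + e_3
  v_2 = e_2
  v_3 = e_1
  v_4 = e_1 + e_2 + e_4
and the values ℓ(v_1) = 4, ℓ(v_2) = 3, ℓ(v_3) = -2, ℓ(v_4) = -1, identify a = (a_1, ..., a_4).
a = (-2, 3, 3, -2)

Write a = (a_1, ..., a_4) in the standard basis. For each basis vector v_i, ℓ(v_i) = <v_i, a> is a linear equation in the a_j's. Collect the n equations into a matrix system V a = ℓ, where row i of V is v_i (expressed in the standard basis). Since V is invertible (lower-triangular with 1s on the diagonal, up to permutation), solve by back-substitution:
  V =
[[1, 1, 1, 0],
 [0, 1, 0, 0],
 [1, 0, 0, 0],
 [1, 1, 0, 1]]
  V a = (4, 3, -2, -1)
Solving gives a = (-2, 3, 3, -2).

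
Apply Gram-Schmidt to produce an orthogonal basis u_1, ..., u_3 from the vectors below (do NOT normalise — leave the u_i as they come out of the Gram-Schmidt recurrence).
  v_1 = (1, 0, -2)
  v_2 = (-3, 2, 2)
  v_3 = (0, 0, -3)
Orthogonal basis:
  u_1 = (1, 0, -2)
  u_2 = (-8/5, 2, -4/5)
  u_3 = (-2/3, -2/3, -1/3)

Apply the Gram-Schmidt recurrence
  u_1 = v_1
  u_i = v_i − Σ_{j<i} ((v_i · u_j) / (u_j · u_j)) · u_j.

Step by step this gives:
  u_1 = (1, 0, -2)
  u_2 = (-8/5, 2, -4/5)
  u_3 = (-2/3, -2/3, -1/3)

Orthogonality check:
  u_2 · u_1 = 0 (should be 0)
  u_3 · u_1 = 0 (should be 0)
  u_3 · u_2 = 0 (should be 0)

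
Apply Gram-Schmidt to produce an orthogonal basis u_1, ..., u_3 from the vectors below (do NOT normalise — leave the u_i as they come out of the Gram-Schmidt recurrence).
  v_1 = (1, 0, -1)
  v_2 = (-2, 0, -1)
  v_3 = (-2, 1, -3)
Orthogonal basis:
  u_1 = (1, 0, -1)
  u_2 = (-3/2, 0, -3/2)
  u_3 = (0, 1, 0)

Apply the Gram-Schmidt recurrence
  u_1 = v_1
  u_i = v_i − Σ_{j<i} ((v_i · u_j) / (u_j · u_j)) · u_j.

Step by step this gives:
  u_1 = (1, 0, -1)
  u_2 = (-3/2, 0, -3/2)
  u_3 = (0, 1, 0)

Orthogonality check:
  u_2 · u_1 = 0 (should be 0)
  u_3 · u_1 = 0 (should be 0)
  u_3 · u_2 = 0 (should be 0)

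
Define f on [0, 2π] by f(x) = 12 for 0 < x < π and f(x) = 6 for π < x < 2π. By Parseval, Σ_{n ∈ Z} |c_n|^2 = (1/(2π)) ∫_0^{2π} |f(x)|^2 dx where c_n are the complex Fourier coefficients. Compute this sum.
Σ |c_n|^2 = 90

Parseval equates the L^2 energy of f (normalised by 1/(2π)) with the ℓ^2 sum of its Fourier coefficients: (1/(2π)) ∫_0^{2π} |f|^2 = Σ |c_n|^2.
Compute the left side: (1/(2π)) [∫_0^π 12^2 dx + ∫_π^{2π} 6^2 dx] = (1/(2π)) · (144π + 36π) = (144 + 36)/2 = 90.
So Σ_{n ∈ Z} |c_n|^2 = 90.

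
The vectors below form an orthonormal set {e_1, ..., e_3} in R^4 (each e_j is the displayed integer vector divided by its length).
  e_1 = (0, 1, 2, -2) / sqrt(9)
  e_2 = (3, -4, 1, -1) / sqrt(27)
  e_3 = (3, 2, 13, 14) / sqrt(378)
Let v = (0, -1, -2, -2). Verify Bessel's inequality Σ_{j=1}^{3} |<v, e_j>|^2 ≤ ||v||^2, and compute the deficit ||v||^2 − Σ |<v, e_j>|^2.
Σ |<v, e_j>|^2 = 9; ||v||^2 = 9; deficit = 0

Write each e_j = u_j / sqrt(<u_j, u_j>) where u_j is the displayed integer vector. Then <v, e_j> = <v, u_j> / sqrt(<u_j, u_j>), so |<v, e_j>|^2 = <v, u_j>^2 / <u_j, u_j>.
Coefficients: <v, e_1> = -1/sqrt(9), <v, e_2> = 4/sqrt(27), <v, e_3> = -56/sqrt(378).
Square and sum: Σ |<v, e_j>|^2 = 9.
Compute ||v||^2 = v·v = 9.
Deficit = 9 − 9 = 0 ≥ 0, confirming Bessel's inequality. (The deficit equals ||v − Σ <v,e_j> e_j||^2, the squared distance from v to span{e_j}.)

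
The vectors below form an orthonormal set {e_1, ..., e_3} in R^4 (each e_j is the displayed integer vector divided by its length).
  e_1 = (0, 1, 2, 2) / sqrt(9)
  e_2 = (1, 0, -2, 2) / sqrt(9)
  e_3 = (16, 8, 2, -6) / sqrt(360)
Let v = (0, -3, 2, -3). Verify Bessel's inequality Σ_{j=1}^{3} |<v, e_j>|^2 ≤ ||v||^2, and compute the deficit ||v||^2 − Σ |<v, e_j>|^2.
Σ |<v, e_j>|^2 = 139/10; ||v||^2 = 22; deficit = 81/10

Write each e_j = u_j / sqrt(<u_j, u_j>) where u_j is the displayed integer vector. Then <v, e_j> = <v, u_j> / sqrt(<u_j, u_j>), so |<v, e_j>|^2 = <v, u_j>^2 / <u_j, u_j>.
Coefficients: <v, e_1> = -5/sqrt(9), <v, e_2> = -10/sqrt(9), <v, e_3> = -2/sqrt(360).
Square and sum: Σ |<v, e_j>|^2 = 139/10.
Compute ||v||^2 = v·v = 22.
Deficit = 22 − 139/10 = 81/10 ≥ 0, confirming Bessel's inequality. (The deficit equals ||v − Σ <v,e_j> e_j||^2, the squared distance from v to span{e_j}.)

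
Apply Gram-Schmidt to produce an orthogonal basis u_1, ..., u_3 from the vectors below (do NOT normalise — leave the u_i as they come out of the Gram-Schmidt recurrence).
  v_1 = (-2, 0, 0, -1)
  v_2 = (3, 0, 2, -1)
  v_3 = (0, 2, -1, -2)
Orthogonal basis:
  u_1 = (-2, 0, 0, -1)
  u_2 = (1, 0, 2, -2)
  u_3 = (26/45, 2, -13/9, -52/45)

Apply the Gram-Schmidt recurrence
  u_1 = v_1
  u_i = v_i − Σ_{j<i} ((v_i · u_j) / (u_j · u_j)) · u_j.

Step by step this gives:
  u_1 = (-2, 0, 0, -1)
  u_2 = (1, 0, 2, -2)
  u_3 = (26/45, 2, -13/9, -52/45)

Orthogonality check:
  u_2 · u_1 = 0 (should be 0)
  u_3 · u_1 = 0 (should be 0)
  u_3 · u_2 = 0 (should be 0)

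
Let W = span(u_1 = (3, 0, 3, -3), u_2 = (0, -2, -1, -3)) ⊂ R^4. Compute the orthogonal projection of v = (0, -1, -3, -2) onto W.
proj_W(v) = (-18/19, -35/19, -71/38, -69/38)

Set up U = [u_1 | ... | u_2] ∈ R^(4×2). The projector onto W = col(U) is P = U (U^T U)^(-1) U^T.
Compute U^T U =
  [27, 6]
  [6, 14],
and U^T v = (-3, 11).
Solve U^T U · c = U^T v for the coefficients: c = (-6/19, 35/38). The projection is proj_W(v) = U c.
Check: (v - proj_W(v)) · u_1 = 0  (should be 0).
Check: (v - proj_W(v)) · u_2 = 0  (should be 0).
Result: proj_W(v) = (-18/19, -35/19, -71/38, -69/38).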